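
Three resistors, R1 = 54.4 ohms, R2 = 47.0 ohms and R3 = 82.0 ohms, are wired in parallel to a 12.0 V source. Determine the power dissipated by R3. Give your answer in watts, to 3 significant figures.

Parallel branches share the same voltage; P = V²/R gives the branch power in one step.
P_R3 = V² / R3 = (12.0)² / 82.0 Ω = 1.756 W

1.76 W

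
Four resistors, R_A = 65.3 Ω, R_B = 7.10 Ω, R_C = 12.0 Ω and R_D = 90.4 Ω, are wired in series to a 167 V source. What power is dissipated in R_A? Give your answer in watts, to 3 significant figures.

In a series string the same current flows through every resistor — find that current, then P = I²R for the one we want.
R_total = 65.3 + 7.10 + 12.0 + 90.4 = 174.8 Ω
I = V / R_total = 167 / 174.8 = 0.9554 A
P_R_A = I² × R_A = (0.9554)² × 65.3 = 59.60 W

59.6 W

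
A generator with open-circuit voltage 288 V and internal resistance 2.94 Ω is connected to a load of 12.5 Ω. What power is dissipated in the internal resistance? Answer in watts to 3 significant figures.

1020 W

The source's internal resistance is just another series element carrying I; its dissipation is I²r.
I = ε / (r + R) = 288 / (2.94 + 12.5) = 18.65 A
P_int = I² r = (18.65)² × 2.94 = 1023 W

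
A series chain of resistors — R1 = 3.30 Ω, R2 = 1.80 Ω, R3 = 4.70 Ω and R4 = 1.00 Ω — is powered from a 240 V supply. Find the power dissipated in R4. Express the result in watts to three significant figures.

494 W

Since the resistors are in series they all carry the loop current I = V/R_total; the power in any one is I²R.
R_total = 3.30 + 1.80 + 4.70 + 1.00 = 10.80 Ω
I = V / R_total = 240 / 10.80 = 22.22 A
P_R4 = I² × R4 = (22.22)² × 1.00 = 493.8 W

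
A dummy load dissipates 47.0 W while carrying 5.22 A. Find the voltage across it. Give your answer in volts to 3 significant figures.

9.00 V

Rearranging the power relation for the two known quantities gives V = P / I.
V = 47.0 / 5.220 = 9.004 V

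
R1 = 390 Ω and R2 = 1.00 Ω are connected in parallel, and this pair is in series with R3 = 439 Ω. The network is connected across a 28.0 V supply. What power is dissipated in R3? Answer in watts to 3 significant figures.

1.78 W

First find R_p for the parallel pair, then treat R_p + R3 as a series loop.
R_p = (390×1.00)/(390+1.00) = 0.9974 Ω
R_total = R_p + 439 = 0.9974 + 439 = 440.0 Ω
I = V / R_total = 28.0 / 440.0 = 0.06364 A
All the supply current flows through R3; use P = I²R3.
P_R3 = (0.06364)² × 439 = 1.778 W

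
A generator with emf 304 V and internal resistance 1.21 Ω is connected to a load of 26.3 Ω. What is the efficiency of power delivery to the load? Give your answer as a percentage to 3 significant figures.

95.6 %

Efficiency is P_load / P_total. With a series r and R sharing the same I, P = I²R for each, so η = R/(R+r).
η = R / (R + r) = 26.3 / (26.3 + 1.21) = 0.9560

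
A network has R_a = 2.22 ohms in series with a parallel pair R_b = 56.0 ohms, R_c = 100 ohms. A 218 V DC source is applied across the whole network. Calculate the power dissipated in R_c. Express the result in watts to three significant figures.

421 W

First combine the parallel branches into one equivalent R_p, then R_a + R_p is a series pair.
R_p = (56.0×100)/(56.0+100) = 35.90 Ω
R_total = 2.22 + 35.90 = 38.12 Ω
I = V / R_total = 218 / 38.12 = 5.719 A
Voltage across the parallel pair: V_p = I × R_p = 5.719 × 35.90 = 205.3 V
With V_p across R_c, its power is V_p²/R_c.
P_R_c = (205.3)² / 100 = 421.5 W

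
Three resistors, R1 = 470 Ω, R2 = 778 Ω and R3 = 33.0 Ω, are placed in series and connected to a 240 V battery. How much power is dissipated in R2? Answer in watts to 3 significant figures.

Series elements share the same current, so find I first, then use P = I²R.
R_total = 470 + 778 + 33.0 = 1281 Ω
I = V / R_total = 240 / 1281 = 0.1874 A
P_R2 = I² × R2 = (0.1874)² × 778 = 27.31 W

27.3 W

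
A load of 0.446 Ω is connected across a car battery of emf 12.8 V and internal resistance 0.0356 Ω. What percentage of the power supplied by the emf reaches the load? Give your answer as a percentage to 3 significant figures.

The source delivers εI, of which I²R reaches the load and I²r is lost; since I is common, η = R/(R+r).
η = R / (R + r) = 0.446 / (0.446 + 0.0356) = 0.9261

92.6 %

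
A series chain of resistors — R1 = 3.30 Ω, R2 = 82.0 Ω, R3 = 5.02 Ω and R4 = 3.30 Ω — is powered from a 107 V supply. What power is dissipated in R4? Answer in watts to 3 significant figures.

Since the resistors are in series they all carry the loop current I = V/R_total; the power in any one is I²R.
R_total = 3.30 + 82.0 + 5.02 + 3.30 = 93.62 Ω
I = V / R_total = 107 / 93.62 = 1.143 A
P_R4 = I² × R4 = (1.143)² × 3.30 = 4.311 W

4.31 W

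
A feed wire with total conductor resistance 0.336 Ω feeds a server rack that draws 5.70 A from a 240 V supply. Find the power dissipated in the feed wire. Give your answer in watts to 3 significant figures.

The feed wire is a series resistance carrying the load current; its dissipation is I²R_line.
The feed wire carries the full 5.70 A.
P_line = I² R_line = (5.700)² × 0.336 = 10.92 W

10.9 W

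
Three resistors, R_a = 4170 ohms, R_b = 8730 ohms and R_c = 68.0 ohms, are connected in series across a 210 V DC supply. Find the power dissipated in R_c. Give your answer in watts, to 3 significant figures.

Since the resistors are in series they all carry the loop current I = V/R_total; the power in any one is I²R.
R_total = 4170 + 8730 + 68.0 = 12970 Ω
I = V / R_total = 210 / 12970 = 0.01619 A
P_R_c = I² × R_c = (0.01619)² × 68.0 = 0.01783 W

0.0178 W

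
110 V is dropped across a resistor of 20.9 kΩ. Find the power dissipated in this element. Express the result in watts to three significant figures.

With V across and R both known, P = V²/R gives the dissipation directly.
P = (110 V)² / 20900 Ω = 0.5789 W

0.579 W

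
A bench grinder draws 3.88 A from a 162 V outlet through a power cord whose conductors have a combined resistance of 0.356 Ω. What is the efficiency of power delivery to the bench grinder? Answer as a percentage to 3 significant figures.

99.1 %

The power cord carries the full 3.88 A.
P_line = I² R_line = (3.880)² × 0.356 = 5.359 W
P_source = V I = 162 × 3.880 = 628.6 W; P_load = 623.2 W
η = P_load / P_source = 623.2 / 628.6 = 0.9915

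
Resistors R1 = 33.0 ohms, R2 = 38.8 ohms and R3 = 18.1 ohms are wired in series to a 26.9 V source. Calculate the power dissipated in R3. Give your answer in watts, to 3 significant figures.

Since the resistors are in series they all carry the loop current I = V/R_total; the power in any one is I²R.
R_total = 33.0 + 38.8 + 18.1 = 89.90 Ω
I = V / R_total = 26.9 / 89.90 = 0.2992 A
P_R3 = I² × R3 = (0.2992)² × 18.1 = 1.621 W

1.62 W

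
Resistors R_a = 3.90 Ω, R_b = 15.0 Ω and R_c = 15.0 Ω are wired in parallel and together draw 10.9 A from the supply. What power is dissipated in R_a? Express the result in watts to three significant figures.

We need the common branch voltage; get it from I_total × R_eq, then P = V²/R for the branch.
1/R_eq = 1/3.90 + 1/15.0 + 1/15.0 ⇒ R_eq = 2.566 Ω
V = I_total × R_eq = 10.90 × 2.566 = 27.97 V
P_R_a = V² / R_a = (27.97)² / 3.90 = 200.6 W

201 W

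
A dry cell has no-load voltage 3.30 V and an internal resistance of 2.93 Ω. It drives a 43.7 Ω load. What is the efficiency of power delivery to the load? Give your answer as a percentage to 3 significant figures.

η = P_load/(P_load+P_int) = I²R/(I²R+I²r) = R/(R+r) — the I² cancels for series elements.
η = R / (R + r) = 43.7 / (43.7 + 2.93) = 0.9372

93.7 %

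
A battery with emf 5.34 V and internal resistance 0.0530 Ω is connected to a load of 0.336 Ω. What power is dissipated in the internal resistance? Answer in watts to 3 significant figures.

r is in series with the load, so it carries the full circuit current — the loss in it is I²r.
I = ε / (r + R) = 5.34 / (0.0530 + 0.336) = 13.73 A
P_int = I² r = (13.73)² × 0.0530 = 9.988 W

9.99 W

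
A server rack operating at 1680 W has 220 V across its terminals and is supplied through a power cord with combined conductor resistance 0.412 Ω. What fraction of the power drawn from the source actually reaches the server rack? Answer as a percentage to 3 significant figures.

98.6 %

I = P / V = 1680 / 220 = 7.636 A through the power cord.
P_line = I² R_line = (7.636)² × 0.412 = 24.03 W
P_source = P_load + P_line = 1680 + 24.03 = 1704 W
η = P_load / P_source = 1680 / 1704 = 0.9859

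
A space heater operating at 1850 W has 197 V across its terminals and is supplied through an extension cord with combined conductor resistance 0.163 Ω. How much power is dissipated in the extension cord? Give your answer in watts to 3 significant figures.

Only the current and the line resistance are needed for the I²R loss.
I = P / V = 1850 / 197 = 9.391 A through the extension cord.
P_line = I² R_line = (9.391)² × 0.163 = 14.37 W

14.4 W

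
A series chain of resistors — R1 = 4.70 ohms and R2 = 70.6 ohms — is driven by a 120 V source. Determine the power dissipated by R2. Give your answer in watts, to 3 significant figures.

179 W

The current is common to all series resistors; compute it, then apply P = I²R for the target.
R_total = 4.70 + 70.6 = 75.30 Ω
I = V / R_total = 120 / 75.30 = 1.594 A
P_R2 = I² × R2 = (1.594)² × 70.6 = 179.3 W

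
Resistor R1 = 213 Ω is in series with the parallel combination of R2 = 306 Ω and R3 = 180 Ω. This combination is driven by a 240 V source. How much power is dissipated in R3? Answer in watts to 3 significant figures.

Replace R2 and R3 with their parallel equivalent so the circuit becomes R1 in series with R_p.
R_p = (306×180)/(306+180) = 113.3 Ω
R_total = 213 + 113.3 = 326.3 Ω
I = V / R_total = 240 / 326.3 = 0.7354 A
Voltage across the parallel pair: V_p = I × R_p = 0.7354 × 113.3 = 83.35 V
R3 is across V_p, so use P = V²/R for that branch.
P_R3 = (83.35)² / 180 = 38.60 W

38.6 W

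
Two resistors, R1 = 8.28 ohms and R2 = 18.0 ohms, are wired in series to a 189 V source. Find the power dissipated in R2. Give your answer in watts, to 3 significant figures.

The current is common to all series resistors; compute it, then apply P = I²R for the target.
R_total = 8.28 + 18.0 = 26.28 Ω
I = V / R_total = 189 / 26.28 = 7.192 A
P_R2 = I² × R2 = (7.192)² × 18.0 = 931.0 W

931 W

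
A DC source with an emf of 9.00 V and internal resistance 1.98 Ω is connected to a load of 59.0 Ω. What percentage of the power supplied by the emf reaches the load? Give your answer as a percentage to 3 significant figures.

96.8 %

The source delivers εI, of which I²R reaches the load and I²r is lost; since I is common, η = R/(R+r).
η = R / (R + r) = 59.0 / (59.0 + 1.98) = 0.9675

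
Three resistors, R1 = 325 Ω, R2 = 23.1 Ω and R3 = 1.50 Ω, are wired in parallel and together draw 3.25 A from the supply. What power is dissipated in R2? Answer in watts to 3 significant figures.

0.899 W

Parallel branches share V, not I — compute V via R_eq, then use V²/R for the target branch.
1/R_eq = 1/325 + 1/23.1 + 1/1.50 ⇒ R_eq = 1.402 Ω
V = I_total × R_eq = 3.250 × 1.402 = 4.558 V
P_R2 = V² / R2 = (4.558)² / 23.1 = 0.8994 W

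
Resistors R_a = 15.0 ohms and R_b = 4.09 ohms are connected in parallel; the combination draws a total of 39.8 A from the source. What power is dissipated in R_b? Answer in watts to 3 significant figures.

4000 W

The branches share the same voltage, but only the total current is given — find V from the equivalent resistance first.
1/R_eq = 1/15.0 + 1/4.09 ⇒ R_eq = 3.214 Ω
V = I_total × R_eq = 39.80 × 3.214 = 127.9 V
P_R_b = V² / R_b = (127.9)² / 4.09 = 4000 W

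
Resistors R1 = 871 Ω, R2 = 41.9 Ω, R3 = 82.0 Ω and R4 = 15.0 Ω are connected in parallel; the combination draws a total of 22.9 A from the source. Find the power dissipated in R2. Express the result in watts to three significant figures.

1160 W

The branches share the same voltage, but only the total current is given — find V from the equivalent resistance first.
1/R_eq = 1/871 + 1/41.9 + 1/82.0 + 1/15.0 ⇒ R_eq = 9.627 Ω
V = I_total × R_eq = 22.90 × 9.627 = 220.5 V
P_R2 = V² / R2 = (220.5)² / 41.9 = 1160 W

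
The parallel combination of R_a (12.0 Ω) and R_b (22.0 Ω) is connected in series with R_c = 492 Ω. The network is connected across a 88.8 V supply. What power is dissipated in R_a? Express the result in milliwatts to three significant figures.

Combine R_a and R_b into their parallel equivalent first, reducing the network to two series resistors.
R_p = (12.0×22.0)/(12.0+22.0) = 7.765 Ω
R_total = R_p + 492 = 7.765 + 492 = 499.8 Ω
I = V / R_total = 88.8 / 499.8 = 0.1777 A
Voltage across the parallel pair: V_p = I × R_p = 0.1777 × 7.765 = 1.380 V
R_a sits across V_p; its power is V_p²/R.
P_R_a = (1.380)² / 12.0 = 0.1586 W

159 mW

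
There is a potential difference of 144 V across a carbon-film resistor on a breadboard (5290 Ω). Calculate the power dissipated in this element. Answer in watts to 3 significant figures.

V and R are stated; P = V²/R avoids computing the current.
P = (144 V)² / 5290 Ω = 3.920 W

3.92 W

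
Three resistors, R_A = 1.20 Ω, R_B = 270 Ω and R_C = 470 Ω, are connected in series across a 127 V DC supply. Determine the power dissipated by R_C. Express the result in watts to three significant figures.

Series elements share the same current, so find I first, then use P = I²R.
R_total = 1.20 + 270 + 470 = 741.2 Ω
I = V / R_total = 127 / 741.2 = 0.1713 A
P_R_C = I² × R_C = (0.1713)² × 470 = 13.80 W

13.8 W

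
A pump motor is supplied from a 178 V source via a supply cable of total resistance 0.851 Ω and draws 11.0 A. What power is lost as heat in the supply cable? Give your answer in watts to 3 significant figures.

103 W

Only the current and the line resistance are needed for the I²R loss.
The supply cable carries the full 11.0 A.
P_line = I² R_line = (11.00)² × 0.851 = 103.0 W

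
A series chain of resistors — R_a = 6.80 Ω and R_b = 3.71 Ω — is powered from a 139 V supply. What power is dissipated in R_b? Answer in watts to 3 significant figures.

Series elements share the same current, so find I first, then use P = I²R.
R_total = 6.80 + 3.71 = 10.51 Ω
I = V / R_total = 139 / 10.51 = 13.23 A
P_R_b = I² × R_b = (13.23)² × 3.71 = 648.9 W

649 W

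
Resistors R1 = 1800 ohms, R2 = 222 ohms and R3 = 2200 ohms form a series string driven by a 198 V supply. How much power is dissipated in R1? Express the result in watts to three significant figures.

3.96 W

Every series element carries the same I. Get I from the total resistance, then P = I² × R1.
R_total = 1800 + 222 + 2200 = 4222 Ω
I = V / R_total = 198 / 4222 = 0.04690 A
P_R1 = I² × R1 = (0.04690)² × 1800 = 3.959 W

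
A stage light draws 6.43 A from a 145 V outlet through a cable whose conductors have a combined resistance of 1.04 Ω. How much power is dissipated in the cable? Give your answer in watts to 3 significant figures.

43.0 W

The cable and load are in series, so the same current flows in both; the loss is I²R_line.
The cable carries the full 6.43 A.
P_line = I² R_line = (6.430)² × 1.04 = 43.00 W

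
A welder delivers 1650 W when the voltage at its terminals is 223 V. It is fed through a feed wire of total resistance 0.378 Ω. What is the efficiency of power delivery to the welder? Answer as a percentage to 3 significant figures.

I = P / V = 1650 / 223 = 7.399 A through the feed wire.
P_line = I² R_line = (7.399)² × 0.378 = 20.69 W
P_source = P_load + P_line = 1650 + 20.69 = 1671 W
η = P_load / P_source = 1650 / 1671 = 0.9876

98.8 %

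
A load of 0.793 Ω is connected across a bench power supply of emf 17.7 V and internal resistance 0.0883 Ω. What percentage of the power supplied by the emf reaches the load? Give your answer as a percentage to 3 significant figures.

The source delivers εI, of which I²R reaches the load and I²r is lost; since I is common, η = R/(R+r).
η = R / (R + r) = 0.793 / (0.793 + 0.0883) = 0.8998

90.0 %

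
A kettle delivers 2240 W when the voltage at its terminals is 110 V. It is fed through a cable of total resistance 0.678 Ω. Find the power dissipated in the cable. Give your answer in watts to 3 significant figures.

The cable is a series resistance carrying the load current; its dissipation is I²R_line.
I = P / V = 2240 / 110 = 20.36 A through the cable.
P_line = I² R_line = (20.36)² × 0.678 = 281.2 W

281 W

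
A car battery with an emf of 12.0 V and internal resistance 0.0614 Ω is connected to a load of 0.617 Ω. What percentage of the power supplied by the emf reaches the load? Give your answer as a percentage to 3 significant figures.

90.9 %

Both r and R carry the same current, so the power split is just the resistance split: η = R/(R+r).
η = R / (R + r) = 0.617 / (0.617 + 0.0614) = 0.9095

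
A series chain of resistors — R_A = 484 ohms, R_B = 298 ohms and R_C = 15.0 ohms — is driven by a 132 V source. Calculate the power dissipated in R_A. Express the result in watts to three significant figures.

13.3 W

Since the resistors are in series they all carry the loop current I = V/R_total; the power in any one is I²R.
R_total = 484 + 298 + 15.0 = 797.0 Ω
I = V / R_total = 132 / 797.0 = 0.1656 A
P_R_A = I² × R_A = (0.1656)² × 484 = 13.28 W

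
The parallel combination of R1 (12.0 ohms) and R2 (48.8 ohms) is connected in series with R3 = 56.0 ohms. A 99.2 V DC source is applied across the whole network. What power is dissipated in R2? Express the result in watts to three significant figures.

Collapse the R1‖R2 pair into one equivalent R_p; then R_p and R3 form a series string.
R_p = (12.0×48.8)/(12.0+48.8) = 9.632 Ω
R_total = R_p + 56.0 = 9.632 + 56.0 = 65.63 Ω
I = V / R_total = 99.2 / 65.63 = 1.511 A
Voltage across the parallel pair: V_p = I × R_p = 1.511 × 9.632 = 14.56 V
R2 sits across V_p; its power is V_p²/R.
P_R2 = (14.56)² / 48.8 = 4.343 W

4.34 W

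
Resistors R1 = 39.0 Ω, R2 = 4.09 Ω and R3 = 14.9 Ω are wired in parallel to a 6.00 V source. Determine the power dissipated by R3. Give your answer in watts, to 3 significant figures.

Every branch has 6.00 V across it, so for R3 the power is simply V²/R.
P_R3 = V² / R3 = (6.00)² / 14.9 Ω = 2.416 W

2.42 W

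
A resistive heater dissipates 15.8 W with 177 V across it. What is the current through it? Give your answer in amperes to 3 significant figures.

Inverting the appropriate power form: I = P / V.
I = 15.8 / 177 = 0.08927 A

0.0893 A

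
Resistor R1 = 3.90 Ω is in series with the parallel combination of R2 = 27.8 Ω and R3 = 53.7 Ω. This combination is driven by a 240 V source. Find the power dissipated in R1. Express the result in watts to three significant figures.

Replace R2 and R3 with their parallel equivalent so the circuit becomes R1 in series with R_p.
R_p = (27.8×53.7)/(27.8+53.7) = 18.32 Ω
R_total = 3.90 + 18.32 = 22.22 Ω
I = V / R_total = 240 / 22.22 = 10.80 A
All the current flows through R1; use P = I²R.
P_R1 = (10.80)² × 3.90 = 455.1 W

455 W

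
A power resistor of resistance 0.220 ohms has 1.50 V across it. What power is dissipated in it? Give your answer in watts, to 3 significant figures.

V and R are stated; P = V²/R avoids computing the current.
P = (1.50 V)² / 0.220 Ω = 10.23 W

10.2 W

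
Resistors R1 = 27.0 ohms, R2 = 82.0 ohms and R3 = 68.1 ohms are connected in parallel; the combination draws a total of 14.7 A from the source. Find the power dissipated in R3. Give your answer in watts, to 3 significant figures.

We need the common branch voltage; get it from I_total × R_eq, then P = V²/R for the branch.
1/R_eq = 1/27.0 + 1/82.0 + 1/68.1 ⇒ R_eq = 15.65 Ω
V = I_total × R_eq = 14.70 × 15.65 = 230.0 V
P_R3 = V² / R3 = (230.0)² / 68.1 = 776.7 W

777 W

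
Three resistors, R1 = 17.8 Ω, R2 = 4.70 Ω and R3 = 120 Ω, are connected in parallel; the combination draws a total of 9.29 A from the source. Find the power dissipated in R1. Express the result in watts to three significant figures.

We need the common branch voltage; get it from I_total × R_eq, then P = V²/R for the branch.
1/R_eq = 1/17.8 + 1/4.70 + 1/120 ⇒ R_eq = 3.606 Ω
V = I_total × R_eq = 9.290 × 3.606 = 33.50 V
P_R1 = V² / R1 = (33.50)² / 17.8 = 63.06 W

63.1 W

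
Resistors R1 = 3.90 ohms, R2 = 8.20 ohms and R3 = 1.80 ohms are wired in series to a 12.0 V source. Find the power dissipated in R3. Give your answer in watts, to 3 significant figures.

1.34 W

Since the resistors are in series they all carry the loop current I = V/R_total; the power in any one is I²R.
R_total = 3.90 + 8.20 + 1.80 = 13.90 Ω
I = V / R_total = 12.0 / 13.90 = 0.8633 A
P_R3 = I² × R3 = (0.8633)² × 1.80 = 1.342 W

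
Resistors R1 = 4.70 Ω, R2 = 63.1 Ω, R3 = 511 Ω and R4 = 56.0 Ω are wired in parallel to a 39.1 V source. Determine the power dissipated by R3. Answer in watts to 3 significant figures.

Parallel branches share the same voltage; P = V²/R gives the branch power in one step.
P_R3 = V² / R3 = (39.1)² / 511 Ω = 2.992 W

2.99 W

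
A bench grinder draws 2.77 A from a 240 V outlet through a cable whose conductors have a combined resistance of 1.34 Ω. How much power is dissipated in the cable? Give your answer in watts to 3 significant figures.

Only the current and the line resistance are needed for the I²R loss.
The cable carries the full 2.77 A.
P_line = I² R_line = (2.770)² × 1.34 = 10.28 W

10.3 W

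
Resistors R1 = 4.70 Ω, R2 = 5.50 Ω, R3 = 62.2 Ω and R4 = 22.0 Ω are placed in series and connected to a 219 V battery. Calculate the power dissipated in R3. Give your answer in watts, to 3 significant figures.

The current is common to all series resistors; compute it, then apply P = I²R for the target.
R_total = 4.70 + 5.50 + 62.2 + 22.0 = 94.40 Ω
I = V / R_total = 219 / 94.40 = 2.320 A
P_R3 = I² × R3 = (2.320)² × 62.2 = 334.8 W

335 W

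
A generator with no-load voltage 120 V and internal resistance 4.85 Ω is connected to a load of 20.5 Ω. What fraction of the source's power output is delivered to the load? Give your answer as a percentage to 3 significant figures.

Both r and R carry the same current, so the power split is just the resistance split: η = R/(R+r).
η = R / (R + r) = 20.5 / (20.5 + 4.85) = 0.8087

80.9 %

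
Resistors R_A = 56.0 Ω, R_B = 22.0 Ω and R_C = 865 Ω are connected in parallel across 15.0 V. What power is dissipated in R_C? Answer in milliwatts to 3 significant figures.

The supply voltage appears across each parallel branch — just use P = V²/R_C.
P_R_C = V² / R_C = (15.0)² / 865 Ω = 0.2601 W

260 mW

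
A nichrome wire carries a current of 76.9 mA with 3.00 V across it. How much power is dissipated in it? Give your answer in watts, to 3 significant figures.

Both the voltage across and the current through the element are known, so P = V I applies directly.
P = 3.00 V × 0.07690 A = 0.2307 W

0.231 W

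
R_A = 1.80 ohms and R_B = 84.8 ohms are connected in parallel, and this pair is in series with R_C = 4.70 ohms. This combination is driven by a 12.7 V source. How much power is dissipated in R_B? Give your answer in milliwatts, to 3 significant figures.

Combine R_A and R_B into their parallel equivalent first, reducing the network to two series resistors.
R_p = (1.80×84.8)/(1.80+84.8) = 1.763 Ω
R_total = R_p + 4.70 = 1.763 + 4.70 = 6.463 Ω
I = V / R_total = 12.7 / 6.463 = 1.965 A
Voltage across the parallel pair: V_p = I × R_p = 1.965 × 1.763 = 3.464 V
Use P = V²/R for R_B with V = V_p.
P_R_B = (3.464)² / 84.8 = 0.1415 W

141 mW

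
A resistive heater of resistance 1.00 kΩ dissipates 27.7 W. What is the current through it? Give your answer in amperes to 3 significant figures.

0.166 A

Rearranging the power relation for the two known quantities gives I = √(P / R).
I = √(27.7 / 1000) = 0.1664 A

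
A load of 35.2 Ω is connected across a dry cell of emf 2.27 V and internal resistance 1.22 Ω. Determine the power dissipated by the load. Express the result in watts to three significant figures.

The internal resistance and the load are in series, so the same I flows through both; get I from ε/(r+R), then I²R for the load.
I = ε / (r + R) = 2.27 / (1.22 + 35.2) = 0.06233 A
P_load = I² R = (0.06233)² × 35.2 = 0.1367 W

0.137 W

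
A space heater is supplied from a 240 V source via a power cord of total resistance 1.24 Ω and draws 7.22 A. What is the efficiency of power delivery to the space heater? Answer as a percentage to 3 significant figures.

96.3 %

The power cord carries the full 7.22 A.
P_line = I² R_line = (7.220)² × 1.24 = 64.64 W
P_source = V I = 240 × 7.220 = 1733 W; P_load = 1668 W
η = P_load / P_source = 1668 / 1733 = 0.9627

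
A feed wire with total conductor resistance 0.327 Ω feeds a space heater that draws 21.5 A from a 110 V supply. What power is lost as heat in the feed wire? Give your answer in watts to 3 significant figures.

151 W

The feed wire and load are in series, so the same current flows in both; the loss is I²R_line.
The feed wire carries the full 21.5 A.
P_line = I² R_line = (21.50)² × 0.327 = 151.2 W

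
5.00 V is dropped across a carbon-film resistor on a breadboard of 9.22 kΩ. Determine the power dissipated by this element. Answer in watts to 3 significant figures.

0.00271 W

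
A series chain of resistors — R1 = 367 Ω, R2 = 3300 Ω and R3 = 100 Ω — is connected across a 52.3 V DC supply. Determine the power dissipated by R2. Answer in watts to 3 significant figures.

The current is common to all series resistors; compute it, then apply P = I²R for the target.
R_total = 367 + 3300 + 100 = 3767 Ω
I = V / R_total = 52.3 / 3767 = 0.01388 A
P_R2 = I² × R2 = (0.01388)² × 3300 = 0.6361 W

0.636 W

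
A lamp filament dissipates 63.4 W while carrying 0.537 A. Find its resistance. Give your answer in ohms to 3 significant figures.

From P = V I = I²R = V²/R, with the two given quantities we get R = P / I².
R = 63.4 / (0.5370)² = 219.9 Ω

220 Ω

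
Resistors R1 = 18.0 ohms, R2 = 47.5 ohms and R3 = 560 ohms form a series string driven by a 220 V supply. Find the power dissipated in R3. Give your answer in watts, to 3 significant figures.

69.3 W

Every series element carries the same I. Get I from the total resistance, then P = I² × R3.
R_total = 18.0 + 47.5 + 560 = 625.5 Ω
I = V / R_total = 220 / 625.5 = 0.3517 A
P_R3 = I² × R3 = (0.3517)² × 560 = 69.28 W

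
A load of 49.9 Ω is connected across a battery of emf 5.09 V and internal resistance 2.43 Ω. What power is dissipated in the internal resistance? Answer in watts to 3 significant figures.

The internal resistance carries the same current as the load; P_int = I²r.
I = ε / (r + R) = 5.09 / (2.43 + 49.9) = 0.09727 A
P_int = I² r = (0.09727)² × 2.43 = 0.02299 W

0.0230 W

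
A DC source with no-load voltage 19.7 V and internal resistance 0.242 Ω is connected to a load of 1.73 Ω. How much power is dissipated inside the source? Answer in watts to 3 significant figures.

24.2 W

Internal loss is I²r, with I set by the total series resistance r+R.
I = ε / (r + R) = 19.7 / (0.242 + 1.73) = 9.990 A
P_int = I² r = (9.990)² × 0.242 = 24.15 W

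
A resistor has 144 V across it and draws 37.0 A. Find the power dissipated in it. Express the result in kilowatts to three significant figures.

Both the voltage across and the current through the element are known, so P = V I applies directly.
P = 144 V × 37.00 A = 5328 W

5.33 kW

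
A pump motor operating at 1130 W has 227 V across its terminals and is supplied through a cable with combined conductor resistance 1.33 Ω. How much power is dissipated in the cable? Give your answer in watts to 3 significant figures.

33.0 W

The cable and load are in series, so the same current flows in both; the loss is I²R_line.
I = P / V = 1130 / 227 = 4.978 A through the cable.
P_line = I² R_line = (4.978)² × 1.33 = 32.96 W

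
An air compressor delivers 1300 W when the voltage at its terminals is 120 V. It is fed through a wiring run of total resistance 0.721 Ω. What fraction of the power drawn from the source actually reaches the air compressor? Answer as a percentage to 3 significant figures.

93.9 %

I = P / V = 1300 / 120 = 10.83 A through the wiring run.
P_line = I² R_line = (10.83)² × 0.721 = 84.62 W
P_source = P_load + P_line = 1300 + 84.62 = 1385 W
η = P_load / P_source = 1300 / 1385 = 0.9389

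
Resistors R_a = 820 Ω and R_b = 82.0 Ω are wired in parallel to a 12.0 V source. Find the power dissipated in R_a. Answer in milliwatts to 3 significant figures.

Parallel branches share the same voltage; P = V²/R gives the branch power in one step.
P_R_a = V² / R_a = (12.0)² / 820 Ω = 0.1756 W

176 mW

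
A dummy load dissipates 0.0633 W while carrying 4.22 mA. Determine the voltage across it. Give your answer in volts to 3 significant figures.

15.0 V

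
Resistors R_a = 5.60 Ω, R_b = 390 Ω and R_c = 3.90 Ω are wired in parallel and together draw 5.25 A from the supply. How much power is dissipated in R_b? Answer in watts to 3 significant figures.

0.369 W

The branches share the same voltage, but only the total current is given — find V from the equivalent resistance first.
1/R_eq = 1/5.60 + 1/390 + 1/3.90 ⇒ R_eq = 2.285 Ω
V = I_total × R_eq = 5.250 × 2.285 = 12.00 V
P_R_b = V² / R_b = (12.00)² / 390 = 0.3692 W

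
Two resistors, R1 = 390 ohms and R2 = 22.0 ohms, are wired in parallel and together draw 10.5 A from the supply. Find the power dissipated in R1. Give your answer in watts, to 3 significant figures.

Only the total current is stated, so first find the parallel equivalent to get the voltage across the combination.
1/R_eq = 1/390 + 1/22.0 ⇒ R_eq = 20.83 Ω
V = I_total × R_eq = 10.50 × 20.83 = 218.7 V
P_R1 = V² / R1 = (218.7)² / 390 = 122.6 W

123 W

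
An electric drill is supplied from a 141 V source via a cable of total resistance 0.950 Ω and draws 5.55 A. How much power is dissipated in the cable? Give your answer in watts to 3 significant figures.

Line loss is just I²R for the cable — we know both I and R_line directly.
The cable carries the full 5.55 A.
P_line = I² R_line = (5.550)² × 0.950 = 29.26 W

29.3 W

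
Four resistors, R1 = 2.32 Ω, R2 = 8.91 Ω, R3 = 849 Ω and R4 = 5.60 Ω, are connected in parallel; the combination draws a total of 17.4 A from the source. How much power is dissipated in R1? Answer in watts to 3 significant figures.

We need the common branch voltage; get it from I_total × R_eq, then P = V²/R for the branch.
1/R_eq = 1/2.32 + 1/8.91 + 1/849 + 1/5.60 ⇒ R_eq = 1.383 Ω
V = I_total × R_eq = 17.40 × 1.383 = 24.07 V
P_R1 = V² / R1 = (24.07)² / 2.32 = 249.6 W

250 W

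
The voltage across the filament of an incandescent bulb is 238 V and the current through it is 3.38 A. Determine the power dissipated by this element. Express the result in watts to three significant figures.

V and I are known directly — P = V I, no intermediate step needed.
P = 238 V × 3.380 A = 804.4 W

804 W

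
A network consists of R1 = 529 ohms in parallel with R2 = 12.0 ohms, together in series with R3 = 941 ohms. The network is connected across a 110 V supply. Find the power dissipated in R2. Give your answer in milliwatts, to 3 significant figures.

153 mW

Combine R1 and R2 into their parallel equivalent first, reducing the network to two series resistors.
R_p = (529×12.0)/(529+12.0) = 11.73 Ω
R_total = R_p + 941 = 11.73 + 941 = 952.7 Ω
I = V / R_total = 110 / 952.7 = 0.1155 A
Voltage across the parallel pair: V_p = I × R_p = 0.1155 × 11.73 = 1.355 V
R2 sits across V_p; its power is V_p²/R.
P_R2 = (1.355)² / 12.0 = 0.1529 W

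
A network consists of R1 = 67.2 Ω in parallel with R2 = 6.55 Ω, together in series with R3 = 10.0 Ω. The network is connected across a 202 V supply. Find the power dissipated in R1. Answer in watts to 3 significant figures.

84.8 W

Combine R1 and R2 into their parallel equivalent first, reducing the network to two series resistors.
R_p = (67.2×6.55)/(67.2+6.55) = 5.968 Ω
R_total = R_p + 10.0 = 5.968 + 10.0 = 15.97 Ω
I = V / R_total = 202 / 15.97 = 12.65 A
Voltage across the parallel pair: V_p = I × R_p = 12.65 × 5.968 = 75.50 V
R1 sits across V_p; its power is V_p²/R.
P_R1 = (75.50)² / 67.2 = 84.82 W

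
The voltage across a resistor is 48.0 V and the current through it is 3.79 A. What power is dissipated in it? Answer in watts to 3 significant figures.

V and I are known directly — P = V I, no intermediate step needed.
P = 48.0 V × 3.790 A = 181.9 W

182 W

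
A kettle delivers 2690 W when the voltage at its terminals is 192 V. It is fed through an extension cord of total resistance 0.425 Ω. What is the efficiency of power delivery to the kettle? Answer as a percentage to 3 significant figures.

97.0 %

I = P / V = 2690 / 192 = 14.01 A through the extension cord.
P_line = I² R_line = (14.01)² × 0.425 = 83.42 W
P_source = P_load + P_line = 2690 + 83.42 = 2773 W
η = P_load / P_source = 2690 / 2773 = 0.9699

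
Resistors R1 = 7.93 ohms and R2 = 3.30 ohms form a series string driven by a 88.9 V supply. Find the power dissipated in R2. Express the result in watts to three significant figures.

Every series element carries the same I. Get I from the total resistance, then P = I² × R2.
R_total = 7.93 + 3.30 = 11.23 Ω
I = V / R_total = 88.9 / 11.23 = 7.916 A
P_R2 = I² × R2 = (7.916)² × 3.30 = 206.8 W

207 W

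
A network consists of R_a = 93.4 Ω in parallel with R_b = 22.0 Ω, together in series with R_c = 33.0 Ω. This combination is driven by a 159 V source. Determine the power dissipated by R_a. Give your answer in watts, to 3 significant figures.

33.2 W

Collapse the R_a‖R_b pair into one equivalent R_p; then R_p and R_c form a series string.
R_p = (93.4×22.0)/(93.4+22.0) = 17.81 Ω
R_total = R_p + 33.0 = 17.81 + 33.0 = 50.81 Ω
I = V / R_total = 159 / 50.81 = 3.130 A
Voltage across the parallel pair: V_p = I × R_p = 3.130 × 17.81 = 55.72 V
R_a has V_p across it, so P = V_p²/R_a.
P_R_a = (55.72)² / 93.4 = 33.25 W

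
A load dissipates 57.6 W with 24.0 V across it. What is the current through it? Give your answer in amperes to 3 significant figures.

2.40 A

Inverting the appropriate power form: I = P / V.
I = 57.6 / 24.0 = 2.400 A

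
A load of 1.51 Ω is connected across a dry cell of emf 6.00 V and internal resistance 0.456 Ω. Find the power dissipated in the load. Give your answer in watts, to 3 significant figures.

Load and internal resistance form a series loop — compute the loop current, then the load power via I²R.
I = ε / (r + R) = 6.00 / (0.456 + 1.51) = 3.052 A
P_load = I² R = (3.052)² × 1.51 = 14.06 W

14.1 W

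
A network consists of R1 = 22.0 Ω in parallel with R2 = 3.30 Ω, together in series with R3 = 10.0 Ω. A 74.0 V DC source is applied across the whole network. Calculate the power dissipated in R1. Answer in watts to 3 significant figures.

First find R_p for the parallel pair, then treat R_p + R3 as a series loop.
R_p = (22.0×3.30)/(22.0+3.30) = 2.870 Ω
R_total = R_p + 10.0 = 2.870 + 10.0 = 12.87 Ω
I = V / R_total = 74.0 / 12.87 = 5.750 A
Voltage across the parallel pair: V_p = I × R_p = 5.750 × 2.870 = 16.50 V
Use P = V²/R for R1 with V = V_p.
P_R1 = (16.50)² / 22.0 = 12.38 W

12.4 W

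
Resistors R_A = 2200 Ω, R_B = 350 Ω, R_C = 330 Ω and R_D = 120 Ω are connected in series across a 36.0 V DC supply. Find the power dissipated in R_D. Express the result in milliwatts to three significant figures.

In a series string the same current flows through every resistor — find that current, then P = I²R for the one we want.
R_total = 2200 + 350 + 330 + 120 = 3000 Ω
I = V / R_total = 36.0 / 3000 = 0.01200 A
P_R_D = I² × R_D = (0.01200)² × 120 = 0.01728 W

17.3 mW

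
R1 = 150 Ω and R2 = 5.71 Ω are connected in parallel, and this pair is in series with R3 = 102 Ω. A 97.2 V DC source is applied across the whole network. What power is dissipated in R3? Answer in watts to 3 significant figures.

83.4 W

Collapse the R1‖R2 pair into one equivalent R_p; then R_p and R3 form a series string.
R_p = (150×5.71)/(150+5.71) = 5.501 Ω
R_total = R_p + 102 = 5.501 + 102 = 107.5 Ω
I = V / R_total = 97.2 / 107.5 = 0.9042 A
All the supply current flows through R3; use P = I²R3.
P_R3 = (0.9042)² × 102 = 83.39 W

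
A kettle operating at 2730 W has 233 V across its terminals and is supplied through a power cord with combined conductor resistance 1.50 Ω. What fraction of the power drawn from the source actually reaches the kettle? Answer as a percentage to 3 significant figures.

93.0 %

I = P / V = 2730 / 233 = 11.72 A through the power cord.
P_line = I² R_line = (11.72)² × 1.50 = 205.9 W
P_source = P_load + P_line = 2730 + 205.9 = 2936 W
η = P_load / P_source = 2730 / 2936 = 0.9299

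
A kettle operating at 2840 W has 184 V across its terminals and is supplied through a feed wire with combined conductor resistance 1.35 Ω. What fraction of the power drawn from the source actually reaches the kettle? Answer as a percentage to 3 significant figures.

I = P / V = 2840 / 184 = 15.43 A through the feed wire.
P_line = I² R_line = (15.43)² × 1.35 = 321.6 W
P_source = P_load + P_line = 2840 + 321.6 = 3162 W
η = P_load / P_source = 2840 / 3162 = 0.8983

89.8 %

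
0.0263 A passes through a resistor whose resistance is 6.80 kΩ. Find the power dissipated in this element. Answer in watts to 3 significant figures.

4.70 W

Knowing I and R, the power is just I²R — no need to find V first.
P = (0.02630 A)² × 6800 Ω = 4.703 W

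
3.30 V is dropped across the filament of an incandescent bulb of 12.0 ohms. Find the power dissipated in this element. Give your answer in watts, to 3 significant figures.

0.907 W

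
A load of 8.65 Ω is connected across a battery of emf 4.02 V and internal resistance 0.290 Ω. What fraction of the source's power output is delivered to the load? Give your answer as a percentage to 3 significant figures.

96.8 %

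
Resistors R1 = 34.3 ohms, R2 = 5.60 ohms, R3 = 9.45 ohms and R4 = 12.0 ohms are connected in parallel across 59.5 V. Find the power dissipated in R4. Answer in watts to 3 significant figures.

295 W

Every branch has 59.5 V across it, so for R4 the power is simply V²/R.
P_R4 = V² / R4 = (59.5)² / 12.0 Ω = 295.0 W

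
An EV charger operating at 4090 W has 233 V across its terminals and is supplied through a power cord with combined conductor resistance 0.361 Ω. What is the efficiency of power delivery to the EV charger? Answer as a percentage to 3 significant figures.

I = P / V = 4090 / 233 = 17.55 A through the power cord.
P_line = I² R_line = (17.55)² × 0.361 = 111.2 W
P_source = P_load + P_line = 4090 + 111.2 = 4201 W
η = P_load / P_source = 4090 / 4201 = 0.9735

97.4 %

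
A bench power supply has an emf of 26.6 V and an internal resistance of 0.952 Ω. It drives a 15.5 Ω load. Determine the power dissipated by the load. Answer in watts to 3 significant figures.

40.5 W

The internal resistance and the load are in series, so the same I flows through both; get I from ε/(r+R), then I²R for the load.
I = ε / (r + R) = 26.6 / (0.952 + 15.5) = 1.617 A
P_load = I² R = (1.617)² × 15.5 = 40.52 W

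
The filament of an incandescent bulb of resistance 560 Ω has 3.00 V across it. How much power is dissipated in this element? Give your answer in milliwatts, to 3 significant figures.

16.1 mW

We know the drop across the element and its resistance — P = V²/R, one step.
P = (3.00 V)² / 560 Ω = 0.01607 W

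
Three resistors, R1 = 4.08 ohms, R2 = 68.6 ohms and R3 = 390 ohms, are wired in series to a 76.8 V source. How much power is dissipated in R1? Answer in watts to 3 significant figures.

Series elements share the same current, so find I first, then use P = I²R.
R_total = 4.08 + 68.6 + 390 = 462.7 Ω
I = V / R_total = 76.8 / 462.7 = 0.1660 A
P_R1 = I² × R1 = (0.1660)² × 4.08 = 0.1124 W

0.112 W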